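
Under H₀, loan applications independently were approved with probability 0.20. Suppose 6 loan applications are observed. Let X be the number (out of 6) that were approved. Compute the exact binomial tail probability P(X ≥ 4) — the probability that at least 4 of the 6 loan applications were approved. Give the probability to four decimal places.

P = 0.0170

X ~ Binomial(n=6, p=0.20).
P(X ≥ 4) = C(6,4)·0.20^4·0.80^2 + C(6,5)·0.20^5·0.80^1 + C(6,6)·0.20^6·0.80^0.
= 0.015360 + 0.001536 + 0.000064 = 0.0170.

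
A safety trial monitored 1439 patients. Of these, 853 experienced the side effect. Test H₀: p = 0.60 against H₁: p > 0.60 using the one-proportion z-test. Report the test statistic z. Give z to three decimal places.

The sample proportion is 853/1439 = 0.59277.
Under H₀, SE = √(p₀(1−p₀)/n) = √(0.60·0.40/1439) = √0.000166782 = 0.012914.
Test statistic: z = -0.00723/0.012914 = -0.560.

z = -0.560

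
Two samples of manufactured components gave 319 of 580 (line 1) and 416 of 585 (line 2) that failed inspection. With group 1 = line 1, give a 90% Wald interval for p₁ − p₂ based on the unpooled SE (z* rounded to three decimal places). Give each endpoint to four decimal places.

(-0.2070, -0.1152)

p̂₁ = 319/580 = 0.55000, p̂₂ = 416/585 = 0.71111; p̂₁ − p̂₂ = -0.16111.
Unpooled SE = √(p̂₁(1−p̂₁)/n₁ + p̂₂(1−p̂₂)/n₂) = √(0.000426724 + 0.000351166) = 0.027891.
The 90% critical value is z* = 1.645. Margin of error = 0.04588.
CI: -0.16111 ± 0.04588 = (-0.2070, -0.1152).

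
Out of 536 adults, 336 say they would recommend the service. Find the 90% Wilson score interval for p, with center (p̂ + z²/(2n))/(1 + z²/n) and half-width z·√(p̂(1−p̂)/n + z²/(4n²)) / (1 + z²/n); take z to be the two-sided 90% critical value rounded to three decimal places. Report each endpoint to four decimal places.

p̂ = 336/536 = 0.62687; z = 1.645, so z² = 2.706025.
1 + z²/n = 1.005049.
Center = (0.62687 + 0.002524)/1.005049 = 0.62623.
Radicand: p̂(1−p̂)/n + z²/(4n²) = 0.000436390 + 0.000002355 = 0.000438745.
Half-width = 1.645·√0.000438745/1.005049 = 0.03428.
CI: 0.62623 ± 0.03428 = (0.5919, 0.6605).

(0.5919, 0.6605)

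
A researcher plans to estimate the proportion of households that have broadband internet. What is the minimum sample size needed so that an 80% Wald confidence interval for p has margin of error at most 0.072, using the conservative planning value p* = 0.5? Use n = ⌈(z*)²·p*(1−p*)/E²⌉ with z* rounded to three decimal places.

The 80% critical value is z* = 1.282.
p*(1−p*) = 0.2500.
Required n before rounding: 1.643524 × 0.2500 / 0.072² = 79.259.
⌈79.259⌉ = 80.

n = 80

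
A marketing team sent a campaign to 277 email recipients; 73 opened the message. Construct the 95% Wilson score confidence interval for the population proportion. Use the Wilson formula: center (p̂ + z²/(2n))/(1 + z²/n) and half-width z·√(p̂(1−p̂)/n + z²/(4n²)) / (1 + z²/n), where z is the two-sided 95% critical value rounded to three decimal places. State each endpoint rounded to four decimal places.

(0.2151, 0.3184)

p̂ = 73/277 = 0.26354; z = 1.960, so z² = 3.841600.
Denominator 1 + z²/n = 1 + 3.841600/277 = 1.013869.
Adjusted center: (0.26354 + z²/(2n))/1.013869 = 0.26677.
Radicand: p̂(1−p̂)/n + z²/(4n²) = 0.000700670 + 0.000012517 = 0.000713187.
Half-width = z·√(radicand)/denom = 1.960·0.026706/1.013869 = 0.05163.
CI: 0.26677 ± 0.05163 = (0.2151, 0.3184).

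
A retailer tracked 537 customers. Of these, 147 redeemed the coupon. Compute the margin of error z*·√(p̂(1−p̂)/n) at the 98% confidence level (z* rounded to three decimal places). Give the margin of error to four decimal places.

ME = 0.0448

With x = 147 successes in n = 537, p̂ = 0.27374.
SE = √(p̂(1−p̂)/n) = √(0.198808/537) = 0.019241.
The 98% critical value is z* = 2.326.
Margin of error = z*·SE = 2.326 × 0.019241 = 0.0448.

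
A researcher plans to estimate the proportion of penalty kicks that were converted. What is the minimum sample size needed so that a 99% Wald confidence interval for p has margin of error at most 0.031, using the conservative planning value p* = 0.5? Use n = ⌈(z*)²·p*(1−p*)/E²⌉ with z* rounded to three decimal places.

z* = 2.576 at the 99% level.
p*(1−p*) = 0.2500.
(z*)²·p*(1−p*)/E² = 6.635776·0.2500/0.000961 = 1726.268.
Rounding up, n = 1727.

n = 1727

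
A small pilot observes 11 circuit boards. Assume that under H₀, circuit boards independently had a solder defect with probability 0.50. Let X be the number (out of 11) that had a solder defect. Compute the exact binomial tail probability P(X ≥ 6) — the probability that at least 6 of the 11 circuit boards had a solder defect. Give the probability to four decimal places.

X ~ Binomial(n=11, p=0.50).
P(X ≥ 6) = Σ_{j=6}^{11} C(11,j)·0.50^j·0.50^{11−j}.
= 0.225586 + 0.161133 + 0.080566 + 0.026855 + 0.005371 + 0.000488 = 0.5000.

P = 0.5000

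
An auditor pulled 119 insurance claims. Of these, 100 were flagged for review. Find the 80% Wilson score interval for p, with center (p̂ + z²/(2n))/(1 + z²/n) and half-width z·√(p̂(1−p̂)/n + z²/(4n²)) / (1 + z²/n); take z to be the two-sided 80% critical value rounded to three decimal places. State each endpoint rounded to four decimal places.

Here p̂ = 100/119 = 0.84034 and z = 1.282 (z² = 1.643524).
Denominator 1 + z²/n = 1 + 1.643524/119 = 1.013811.
Adjusted center: (0.84034 + z²/(2n))/1.013811 = 0.83570.
Radicand: p̂(1−p̂)/n + z²/(4n²) = 0.001127490 + 0.000029015 = 0.001156505.
Half-width = z·√(radicand)/denom = 1.282·0.034007/1.013811 = 0.04300.
CI: 0.83570 ± 0.04300 = (0.7927, 0.8787).

(0.7927, 0.8787)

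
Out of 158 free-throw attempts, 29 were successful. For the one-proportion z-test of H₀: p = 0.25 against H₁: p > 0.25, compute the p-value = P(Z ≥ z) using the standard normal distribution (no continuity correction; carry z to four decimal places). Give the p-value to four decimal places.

p-value = 0.9731

Sample proportion p̂ = 29/158 = 0.18354.
Null standard error: √(0.25·0.75/158) = √0.001186709 = 0.034449.
z = (p̂ − p₀)/SE = (29/158 − 0.25)/0.034449 ≈ -1.9291.
p-value = P(Z ≥ z) with z = -1.9291 → 0.9731.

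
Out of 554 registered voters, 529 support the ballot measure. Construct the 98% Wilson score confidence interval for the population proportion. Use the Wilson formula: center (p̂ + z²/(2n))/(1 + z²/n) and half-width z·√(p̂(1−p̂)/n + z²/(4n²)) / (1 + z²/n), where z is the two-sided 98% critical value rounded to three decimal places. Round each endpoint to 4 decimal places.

(0.9296, 0.9714)

p̂ = 529/554 = 0.95487; z = 2.326, so z² = 5.410276.
Denominator 1 + z²/n = 1 + 5.410276/554 = 1.009766.
Adjusted center: (0.95487 + z²/(2n))/1.009766 = 0.95047.
Radicand: p̂(1−p̂)/n + z²/(4n²) = 0.000077780 + 0.000004407 = 0.000082187.
Half-width = z·√(radicand)/denom = 2.326·0.009066/1.009766 = 0.02088.
Interval: 0.95047 ± 0.02088 → (0.9296, 0.9714).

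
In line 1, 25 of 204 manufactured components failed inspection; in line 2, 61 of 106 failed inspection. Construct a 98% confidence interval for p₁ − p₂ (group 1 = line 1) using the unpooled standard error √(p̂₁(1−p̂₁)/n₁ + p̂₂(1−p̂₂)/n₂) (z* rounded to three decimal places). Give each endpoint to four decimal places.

p̂₁ = 0.12255, p̂₂ = 0.57547, so the observed difference is -0.45292.
Unpooled SE = √(p̂₁(1−p̂₁)/n₁ + p̂₂(1−p̂₂)/n₂) = √(0.000527112 + 0.002304755) = 0.053215.
z* = 2.326 at the 98% level. Margin = 2.326·0.053215 = 0.12378.
So the interval runs from -0.5767 to -0.3291.

(-0.5767, -0.3291)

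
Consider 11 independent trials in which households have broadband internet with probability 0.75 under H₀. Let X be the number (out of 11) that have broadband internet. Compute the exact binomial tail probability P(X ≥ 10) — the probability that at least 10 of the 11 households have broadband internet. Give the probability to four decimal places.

P = 0.1971

X ~ Binomial(n=11, p=0.75).
P(X ≥ 10) = C(11,10)·0.75^10·0.25^1 + C(11,11)·0.75^11·0.25^0.
= 0.154862 + 0.042235 = 0.1971.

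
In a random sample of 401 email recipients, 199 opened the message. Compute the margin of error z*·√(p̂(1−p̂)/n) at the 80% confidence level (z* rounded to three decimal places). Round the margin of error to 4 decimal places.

ME = 0.0320

With x = 199 successes in n = 401, p̂ = 0.49626.
SE(p̂) = √(0.49626·0.50374/401) = 0.024968.
The 80% critical value is z* = 1.282.
ME = 1.282·0.024968 = 0.0320.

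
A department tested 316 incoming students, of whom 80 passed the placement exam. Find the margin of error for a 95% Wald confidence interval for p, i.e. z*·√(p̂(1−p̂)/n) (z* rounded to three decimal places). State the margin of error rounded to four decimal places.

ME = 0.0479

p̂ = 80/316 = 0.25316.
SE = √(p̂(1−p̂)/n) = √(0.189072/316) = 0.024461.
For 95% confidence, z* = 1.960.
So ME = 0.0479.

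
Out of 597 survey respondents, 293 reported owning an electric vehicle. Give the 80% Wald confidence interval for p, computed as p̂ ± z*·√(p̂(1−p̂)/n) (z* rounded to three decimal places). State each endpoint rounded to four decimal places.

The sample proportion is 293/597 = 0.49079.
SE = √(p̂(1−p̂)/n) = √(0.249915/597) = 0.020460.
z* = 1.282 at the 80% level.
Margin of error: 1.282 × 0.020460 = 0.02623.
CI: 0.49079 ± 0.02623 = (0.4646, 0.5170).

(0.4646, 0.5170)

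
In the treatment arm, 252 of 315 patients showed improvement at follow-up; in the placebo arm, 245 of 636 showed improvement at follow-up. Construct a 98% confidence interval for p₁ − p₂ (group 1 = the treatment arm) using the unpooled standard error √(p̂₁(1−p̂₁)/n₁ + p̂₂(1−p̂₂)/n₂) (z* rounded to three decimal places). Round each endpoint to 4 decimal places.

p̂₁ = 252/315 = 0.80000, p̂₂ = 245/636 = 0.38522; p̂₁ − p̂₂ = 0.41478.
Unpooled SE = √(p̂₁(1−p̂₁)/n₁ + p̂₂(1−p̂₂)/n₂) = √(0.000507937 + 0.000372367) = 0.029670.
For 98% confidence, z* = 2.326. Margin = 2.326·0.029670 = 0.06901.
So the interval runs from 0.3458 to 0.4838.

(0.3458, 0.4838)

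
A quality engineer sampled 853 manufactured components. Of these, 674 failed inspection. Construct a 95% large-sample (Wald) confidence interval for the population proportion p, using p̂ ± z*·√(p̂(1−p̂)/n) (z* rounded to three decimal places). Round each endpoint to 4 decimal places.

(0.7628, 0.8175)

With x = 674 successes in n = 853, p̂ = 0.79015.
Standard error of p̂: √(0.165812/853) = √0.000194386 = 0.013942.
For 95% confidence, z* = 1.960.
Margin of error: 1.960 × 0.013942 = 0.02733.
Interval: 0.79015 ± 0.02733 → (0.7628, 0.8175).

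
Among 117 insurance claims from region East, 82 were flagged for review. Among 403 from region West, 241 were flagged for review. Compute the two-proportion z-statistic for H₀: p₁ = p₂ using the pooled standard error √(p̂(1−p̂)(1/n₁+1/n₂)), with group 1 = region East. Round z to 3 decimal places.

z = 2.019

p̂₁ = 82/117 = 0.70085, p̂₂ = 241/403 = 0.59801.
Pooled p̂ = (82+241)/(117+403) = 323/520 = 0.62115.
SE = √[p̂(1−p̂)(1/n₁+1/n₂)] = √[0.62115·0.37885·(1/117+1/403)] ≈ 0.050943.
z = (p̂₁ − p̂₂)/SE = (0.70085 − 0.59801)/0.050943 = 0.10284/0.050943 = 2.019.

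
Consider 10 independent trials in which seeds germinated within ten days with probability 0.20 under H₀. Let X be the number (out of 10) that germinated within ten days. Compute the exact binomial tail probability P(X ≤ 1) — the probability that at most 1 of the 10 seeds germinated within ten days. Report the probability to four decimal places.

P = 0.3758

X is binomial with n = 10 and p = 0.20.
P(X ≤ 1) = C(10,0)·0.20^0·0.80^10 + C(10,1)·0.20^1·0.80^9.
= 0.107374 + 0.268435 = 0.3758.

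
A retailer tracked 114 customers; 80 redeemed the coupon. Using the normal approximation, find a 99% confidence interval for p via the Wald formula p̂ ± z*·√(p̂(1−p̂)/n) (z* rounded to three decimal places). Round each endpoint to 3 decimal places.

With x = 80 successes in n = 114, p̂ = 0.70175.
SE = √(p̂(1−p̂)/n) = √(0.209295/114) = 0.042848.
The 99% critical value is z* = 2.576.
Margin = 2.576·0.042848 = 0.11038.
CI: 0.70175 ± 0.11038 = (0.591, 0.812).

(0.591, 0.812)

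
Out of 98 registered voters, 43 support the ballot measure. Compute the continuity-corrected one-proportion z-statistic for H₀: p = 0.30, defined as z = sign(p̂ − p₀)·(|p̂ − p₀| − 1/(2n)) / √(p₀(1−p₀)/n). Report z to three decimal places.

With x = 43 successes in n = 98, p̂ = 0.43878. p̂ − p₀ = 0.138776.
1/(2n) = 0.005102.
Corrected numerator: |0.138776| − 0.005102 = 0.133674.
Under H₀, SE = √(p₀(1−p₀)/n) = √(0.30·0.70/98) = √0.002142857 = 0.046291.
z = (+)0.133674/0.046291 = 2.888.

z = 2.888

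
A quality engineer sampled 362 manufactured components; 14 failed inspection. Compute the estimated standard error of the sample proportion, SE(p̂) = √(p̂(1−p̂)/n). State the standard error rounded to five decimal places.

p̂ = 14/362 = 0.03867.
p̂(1−p̂) = 0.037175.
SE = √(0.037175/362) = 0.01013.

SE = 0.01013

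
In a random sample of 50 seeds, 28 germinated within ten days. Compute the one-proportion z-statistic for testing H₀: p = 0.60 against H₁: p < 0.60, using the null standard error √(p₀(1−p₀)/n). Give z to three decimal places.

Sample proportion p̂ = 28/50 = 0.56000.
SE₀ = √(0.60·0.40/50) = 0.069282.
z = (p̂ − p₀)/SE = (0.56000 − 0.60)/0.069282 = -0.577.

z = -0.577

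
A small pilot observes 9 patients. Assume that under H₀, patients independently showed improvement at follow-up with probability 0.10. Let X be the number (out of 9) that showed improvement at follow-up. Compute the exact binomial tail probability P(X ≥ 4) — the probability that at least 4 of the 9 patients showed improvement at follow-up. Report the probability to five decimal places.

P = 0.00833

X ~ Binomial(n=9, p=0.10).
P(X ≥ 4) = Σ_{j=4}^{9} C(9,j)·0.10^j·0.90^{9−j}.
= 0.007440 + 0.000827 + 0.000061 + 0.000003 + 0.000000 + 0.000000 = 0.00833.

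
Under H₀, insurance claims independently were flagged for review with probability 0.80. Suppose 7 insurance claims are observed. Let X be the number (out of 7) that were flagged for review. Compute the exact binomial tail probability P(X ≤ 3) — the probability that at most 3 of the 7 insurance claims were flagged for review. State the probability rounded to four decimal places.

P = 0.0333

X is binomial with n = 7 and p = 0.80.
P(X ≤ 3) = C(7,0)·0.80^0·0.20^7 + C(7,1)·0.80^1·0.20^6 + C(7,2)·0.80^2·0.20^5 + C(7,3)·0.80^3·0.20^4.
= 0.000013 + 0.000358 + 0.004301 + 0.028672 = 0.0333.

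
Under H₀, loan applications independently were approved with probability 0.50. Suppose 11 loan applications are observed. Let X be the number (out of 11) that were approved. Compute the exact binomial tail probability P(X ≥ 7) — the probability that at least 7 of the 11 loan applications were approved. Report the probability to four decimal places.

X ~ Binomial(n=11, p=0.50).
P(X ≥ 7) = Σ_{j=7}^{11} C(11,j)·0.50^j·0.50^{11−j}.
= 0.161133 + 0.080566 + 0.026855 + 0.005371 + 0.000488 = 0.2744.

P = 0.2744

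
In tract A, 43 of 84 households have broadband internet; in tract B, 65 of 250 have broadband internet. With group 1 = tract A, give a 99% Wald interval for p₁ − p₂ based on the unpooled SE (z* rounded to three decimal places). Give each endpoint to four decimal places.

(0.0943, 0.4095)

p̂₁ = 43/84 = 0.51190, p̂₂ = 65/250 = 0.26000; p̂₁ − p̂₂ = 0.25190.
Unpooled SE = √(p̂₁(1−p̂₁)/n₁ + p̂₂(1−p̂₂)/n₂) = √(0.002974503 + 0.000769600) = 0.061189.
The 99% critical value is z* = 2.576. Margin of error = 0.15762.
So the interval runs from 0.0943 to 0.4095.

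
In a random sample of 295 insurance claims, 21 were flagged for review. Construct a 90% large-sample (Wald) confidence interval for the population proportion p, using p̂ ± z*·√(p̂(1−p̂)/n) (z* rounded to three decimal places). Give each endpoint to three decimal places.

Sample proportion p̂ = 21/295 = 0.07119.
SE(p̂) = √(0.07119·0.92881/295) = 0.014971.
z* = 1.645 at the 90% level.
Margin = 1.645·0.014971 = 0.02463.
So the interval runs from 0.047 to 0.096.

(0.047, 0.096)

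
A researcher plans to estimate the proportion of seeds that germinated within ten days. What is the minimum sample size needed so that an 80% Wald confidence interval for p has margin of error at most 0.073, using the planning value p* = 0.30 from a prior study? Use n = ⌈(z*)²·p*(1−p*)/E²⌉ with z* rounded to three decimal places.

z* = 1.282 at the 80% level.
p*(1−p*) = 0.30·0.70 = 0.2100.
Required n before rounding: 1.643524 × 0.2100 / 0.073² = 64.766.
Rounding up, n = 65.

n = 65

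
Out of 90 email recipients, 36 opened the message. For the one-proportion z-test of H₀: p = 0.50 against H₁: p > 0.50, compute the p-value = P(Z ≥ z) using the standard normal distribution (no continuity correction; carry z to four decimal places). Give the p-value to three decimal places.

The sample proportion is 36/90 = 0.40000.
SE₀ = √(0.50·0.50/90) = 0.052705.
z = (p̂ − p₀)/SE = (36/90 − 0.50)/0.052705 ≈ -1.8974.
From the standard normal, P(Z ≥ z) = 0.971.

p-value = 0.971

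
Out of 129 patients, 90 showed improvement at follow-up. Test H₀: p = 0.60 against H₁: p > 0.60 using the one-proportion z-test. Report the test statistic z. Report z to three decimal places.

z = 2.264

With x = 90 successes in n = 129, p̂ = 0.69767.
Under H₀, SE = √(p₀(1−p₀)/n) = √(0.60·0.40/129) = √0.001860465 = 0.043133.
Test statistic: z = 0.09767/0.043133 = 2.264.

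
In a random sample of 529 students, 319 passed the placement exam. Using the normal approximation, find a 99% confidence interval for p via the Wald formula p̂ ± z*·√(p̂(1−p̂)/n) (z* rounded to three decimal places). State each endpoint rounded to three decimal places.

(0.548, 0.658)

Sample proportion p̂ = 319/529 = 0.60302.
SE(p̂) = √(0.60302·0.39698/529) = 0.021273.
z* = 2.576 at the 99% level.
Margin = 2.576·0.021273 = 0.05480.
Interval: 0.60302 ± 0.05480 → (0.548, 0.658).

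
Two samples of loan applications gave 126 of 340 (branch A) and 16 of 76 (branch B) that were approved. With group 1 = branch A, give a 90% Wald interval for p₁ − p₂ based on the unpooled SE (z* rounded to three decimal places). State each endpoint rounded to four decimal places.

(0.0719, 0.2482)

p̂₁ = 0.37059, p̂₂ = 0.21053, so the observed difference is 0.16006.
Unpooled SE = √(p̂₁(1−p̂₁)/n₁ + p̂₂(1−p̂₂)/n₂) = √(0.000686037 + 0.002186908) = 0.053600.
The 90% critical value is z* = 1.645. Margin = 1.645·0.053600 = 0.08817.
Interval: 0.16006 ± 0.08817 → (0.0719, 0.2482).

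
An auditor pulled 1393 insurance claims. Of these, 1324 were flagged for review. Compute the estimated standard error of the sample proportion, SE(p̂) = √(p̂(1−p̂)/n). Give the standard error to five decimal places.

p̂ = 1324/1393 = 0.95047.
p̂(1−p̂) = 0.047077.
SE = √(0.047077/1393) = √0.000033795 = 0.00581.

SE = 0.00581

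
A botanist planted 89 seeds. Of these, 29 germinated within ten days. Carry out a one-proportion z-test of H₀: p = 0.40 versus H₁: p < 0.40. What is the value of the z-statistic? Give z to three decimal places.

z = -1.428

Sample proportion p̂ = 29/89 = 0.32584.
Null standard error: √(0.40·0.60/89) = √0.002696629 = 0.051929.
z = (p̂ − p₀)/SE = (0.32584 − 0.40)/0.051929 = -1.428.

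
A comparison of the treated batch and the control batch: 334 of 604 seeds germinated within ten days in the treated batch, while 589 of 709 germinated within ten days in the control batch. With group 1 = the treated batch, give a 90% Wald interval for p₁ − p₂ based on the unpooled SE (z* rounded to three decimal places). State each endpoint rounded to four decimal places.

p̂₁ = 334/604 = 0.55298, p̂₂ = 589/709 = 0.83075; p̂₁ − p̂₂ = -0.27777.
SE = √(0.000409260 + 0.000198316) = √0.000607576 = 0.024649.
z* = 1.645 at the 90% level. Margin of error = 0.04055.
Interval: -0.27777 ± 0.04055 → (-0.3183, -0.2372).

(-0.3183, -0.2372)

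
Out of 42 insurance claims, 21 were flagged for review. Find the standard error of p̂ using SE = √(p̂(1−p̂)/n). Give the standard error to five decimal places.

SE = 0.07715

The sample proportion is 21/42 = 0.50000.
p̂(1−p̂) = 0.50000·0.50000 = 0.250000.
Dividing by n and taking the root: √0.005952381 = 0.07715.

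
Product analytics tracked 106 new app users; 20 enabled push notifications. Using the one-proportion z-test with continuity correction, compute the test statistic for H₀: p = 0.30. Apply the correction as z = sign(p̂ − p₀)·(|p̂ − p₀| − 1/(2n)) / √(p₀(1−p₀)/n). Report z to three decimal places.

p̂ = 20/106 = 0.18868. p̂ − p₀ = -0.111321.
1/(2n) = 0.004717.
Corrected numerator: |-0.111321| − 0.004717 = 0.106604.
Under H₀, SE = √(p₀(1−p₀)/n) = √(0.30·0.70/106) = √0.001981132 = 0.044510.
z = (−)0.106604/0.044510 = -2.395.

z = -2.395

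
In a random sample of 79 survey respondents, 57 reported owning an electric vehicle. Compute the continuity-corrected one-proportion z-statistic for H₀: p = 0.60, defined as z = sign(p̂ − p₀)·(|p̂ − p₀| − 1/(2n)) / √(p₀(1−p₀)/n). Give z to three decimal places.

With x = 57 successes in n = 79, p̂ = 0.72152. p̂ − p₀ = 0.121519.
Continuity correction 1/(2n) = 1/158 = 0.006329.
Corrected numerator: |0.121519| − 0.006329 = 0.115190.
SE₀ = √(0.60·0.40/79) = 0.055118.
z = +0.115190/0.055118 = 2.090.

z = 2.090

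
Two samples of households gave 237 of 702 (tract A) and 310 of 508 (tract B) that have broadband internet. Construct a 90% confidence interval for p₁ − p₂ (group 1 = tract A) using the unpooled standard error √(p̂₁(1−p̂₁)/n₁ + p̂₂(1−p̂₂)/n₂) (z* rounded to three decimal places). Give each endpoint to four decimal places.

p̂₁ = 237/702 = 0.33761, p̂₂ = 310/508 = 0.61024; p̂₁ − p̂₂ = -0.27263.
SE = √(0.000318559 + 0.000468205) = √0.000786764 = 0.028049.
For 90% confidence, z* = 1.645. Margin of error = 0.04614.
Interval: -0.27263 ± 0.04614 → (-0.3188, -0.2265).

(-0.3188, -0.2265)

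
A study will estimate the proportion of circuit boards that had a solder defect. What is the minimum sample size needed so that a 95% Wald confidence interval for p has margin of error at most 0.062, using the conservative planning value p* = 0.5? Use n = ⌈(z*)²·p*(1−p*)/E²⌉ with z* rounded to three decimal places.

n = 250

For 95% confidence, z* = 1.960.
p*(1−p*) = 0.50·0.50 = 0.2500.
Required n before rounding: 3.841600 × 0.2500 / 0.062² = 249.844.
Rounding up, n = 250.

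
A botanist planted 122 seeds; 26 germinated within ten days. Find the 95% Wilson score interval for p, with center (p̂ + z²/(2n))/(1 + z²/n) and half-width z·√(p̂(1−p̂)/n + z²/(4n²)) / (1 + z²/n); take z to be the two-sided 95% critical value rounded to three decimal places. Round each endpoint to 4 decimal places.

p̂ = 26/122 = 0.21311; z = 1.960, so z² = 3.841600.
Denominator 1 + z²/n = 1 + 3.841600/122 = 1.031489.
Adjusted center: (0.21311 + z²/(2n))/1.031489 = 0.22187.
Radicand: p̂(1−p̂)/n + z²/(4n²) = 0.001374564 + 0.000064526 = 0.001439090.
Half-width = z·√(radicand)/denom = 1.960·0.037935/1.031489 = 0.07208.
CI: 0.22187 ± 0.07208 = (0.1498, 0.2940).

(0.1498, 0.2940)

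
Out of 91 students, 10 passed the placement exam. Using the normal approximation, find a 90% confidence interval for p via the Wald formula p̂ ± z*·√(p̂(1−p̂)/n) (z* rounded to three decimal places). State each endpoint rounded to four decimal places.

(0.0560, 0.1638)

p̂ = 10/91 = 0.10989.
Standard error of p̂: √(0.097814/91) = √0.001074882 = 0.032785.
For 90% confidence, z* = 1.645.
Margin of error: 1.645 × 0.032785 = 0.05393.
So the interval runs from 0.0560 to 0.1638.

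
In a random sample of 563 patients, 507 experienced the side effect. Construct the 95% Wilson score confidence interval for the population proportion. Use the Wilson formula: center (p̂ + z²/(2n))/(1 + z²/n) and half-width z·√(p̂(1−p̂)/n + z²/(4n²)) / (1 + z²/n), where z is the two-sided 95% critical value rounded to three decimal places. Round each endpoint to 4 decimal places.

(0.8730, 0.9226)

Here p̂ = 507/563 = 0.90053 and z = 1.960 (z² = 3.841600).
1 + z²/n = 1.006823.
Adjusted center: (0.90053 + z²/(2n))/1.006823 = 0.89782.
Radicand: p̂(1−p̂)/n + z²/(4n²) = 0.000159100 + 0.000003030 = 0.000162130.
Half-width = 1.960·√0.000162130/1.006823 = 0.02479.
So the interval runs from 0.8730 to 0.9226.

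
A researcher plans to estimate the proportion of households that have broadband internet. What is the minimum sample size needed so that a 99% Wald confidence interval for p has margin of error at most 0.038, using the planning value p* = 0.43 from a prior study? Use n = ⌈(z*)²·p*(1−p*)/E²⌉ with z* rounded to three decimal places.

n = 1127

The 99% critical value is z* = 2.576.
p*(1−p*) = 0.2451.
Required n before rounding: 6.635776 × 0.2451 / 0.038² = 1126.336.
⌈1126.336⌉ = 1127.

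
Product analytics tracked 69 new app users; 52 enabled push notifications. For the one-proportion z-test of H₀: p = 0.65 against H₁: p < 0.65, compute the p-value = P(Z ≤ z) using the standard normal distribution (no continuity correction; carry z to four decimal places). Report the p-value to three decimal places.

p-value = 0.964

The sample proportion is 52/69 = 0.75362.
SE₀ = √(0.65·0.35/69) = 0.057420.
z = (p̂ − p₀)/SE = (52/69 − 0.65)/0.057420 ≈ 1.8046.
From the standard normal, P(Z ≤ z) = 0.964.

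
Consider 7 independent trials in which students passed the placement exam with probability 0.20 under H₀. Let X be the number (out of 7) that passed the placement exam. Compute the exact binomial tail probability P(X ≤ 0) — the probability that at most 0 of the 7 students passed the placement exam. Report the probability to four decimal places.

X is binomial with n = 7 and p = 0.20.
P(X ≤ 0) = C(7,0)·0.20^0·0.80^7.
= 0.209715 = 0.2097.

P = 0.2097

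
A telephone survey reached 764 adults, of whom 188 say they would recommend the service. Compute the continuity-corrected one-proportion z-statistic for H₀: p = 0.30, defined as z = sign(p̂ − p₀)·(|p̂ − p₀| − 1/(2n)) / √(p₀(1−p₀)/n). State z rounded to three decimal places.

With x = 188 successes in n = 764, p̂ = 0.24607. p̂ − p₀ = -0.053927.
1/(2n) = 0.000654.
Corrected numerator: |-0.053927| − 0.000654 = 0.053273.
Null standard error: √(0.30·0.70/764) = √0.000274869 = 0.016579.
z = (−)0.053273/0.016579 = -3.213.

z = -3.213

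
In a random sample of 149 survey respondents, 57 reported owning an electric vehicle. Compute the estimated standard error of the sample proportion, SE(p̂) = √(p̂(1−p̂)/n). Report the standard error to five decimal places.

Sample proportion p̂ = 57/149 = 0.38255.
p̂(1−p̂) = 0.236205.
Dividing by n and taking the root: √0.001585268 = 0.03982.

SE = 0.03982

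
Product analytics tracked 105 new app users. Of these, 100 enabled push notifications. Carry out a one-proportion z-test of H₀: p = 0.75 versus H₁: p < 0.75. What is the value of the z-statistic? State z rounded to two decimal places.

z = 4.79

The sample proportion is 100/105 = 0.95238.
Null standard error: √(0.75·0.25/105) = √0.001785714 = 0.042258.
z = (0.95238 − 0.75)/0.042258 = 0.20238/0.042258 = 4.79.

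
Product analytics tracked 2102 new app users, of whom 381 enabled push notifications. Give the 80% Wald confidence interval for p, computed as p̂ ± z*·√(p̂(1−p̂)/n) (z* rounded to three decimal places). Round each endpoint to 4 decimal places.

(0.1705, 0.1920)

The sample proportion is 381/2102 = 0.18126.
Standard error of p̂: √(0.148402/2102) = √0.000070600 = 0.008402.
The 80% critical value is z* = 1.282.
Margin = 1.282·0.008402 = 0.01077.
Interval: 0.18126 ± 0.01077 → (0.1705, 0.1920).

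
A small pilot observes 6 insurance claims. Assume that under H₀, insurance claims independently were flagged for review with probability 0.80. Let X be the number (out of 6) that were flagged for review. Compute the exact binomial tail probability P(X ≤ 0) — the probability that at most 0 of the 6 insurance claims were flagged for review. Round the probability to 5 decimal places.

X ~ Binomial(n=6, p=0.80).
P(X ≤ 0) = C(6,0)·0.80^0·0.20^6.
= 0.000064 = 0.00006.

P = 0.00006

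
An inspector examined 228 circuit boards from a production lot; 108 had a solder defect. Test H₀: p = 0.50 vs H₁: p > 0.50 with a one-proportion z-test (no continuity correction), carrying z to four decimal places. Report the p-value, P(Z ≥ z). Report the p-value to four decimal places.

p-value = 0.7866

With x = 108 successes in n = 228, p̂ = 0.47368.
Under H₀, SE = √(p₀(1−p₀)/n) = √(0.50·0.50/228) = √0.001096491 = 0.033113.
Test statistic (full precision, shown to 4 dp): z = (108/228 − 0.50)/SE₀ ≈ -0.7947.
From the standard normal, P(Z ≥ z) = 0.7866.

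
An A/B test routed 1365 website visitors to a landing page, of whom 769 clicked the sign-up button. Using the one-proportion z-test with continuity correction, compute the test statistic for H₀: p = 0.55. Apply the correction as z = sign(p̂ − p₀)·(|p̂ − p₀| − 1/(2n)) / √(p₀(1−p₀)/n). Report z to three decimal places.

z = 0.966

With x = 769 successes in n = 1365, p̂ = 0.56337. p̂ − p₀ = 0.013370.
Continuity correction 1/(2n) = 1/2730 = 0.000366.
Corrected numerator: |0.013370| − 0.000366 = 0.013004.
SE₀ = √(0.55·0.45/1365) = 0.013465.
z = +0.013004/0.013465 = 0.966.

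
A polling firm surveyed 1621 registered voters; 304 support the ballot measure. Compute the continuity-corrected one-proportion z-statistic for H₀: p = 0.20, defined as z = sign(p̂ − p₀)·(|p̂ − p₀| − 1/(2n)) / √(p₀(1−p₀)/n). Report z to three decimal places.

z = -1.223

Sample proportion p̂ = 304/1621 = 0.18754. p̂ − p₀ = -0.012461.
Continuity correction 1/(2n) = 1/3242 = 0.000308.
Corrected numerator: |-0.012461| − 0.000308 = 0.012153.
Under H₀, SE = √(p₀(1−p₀)/n) = √(0.20·0.80/1621) = √0.000098705 = 0.009935.
z = (−)0.012153/0.009935 = -1.223.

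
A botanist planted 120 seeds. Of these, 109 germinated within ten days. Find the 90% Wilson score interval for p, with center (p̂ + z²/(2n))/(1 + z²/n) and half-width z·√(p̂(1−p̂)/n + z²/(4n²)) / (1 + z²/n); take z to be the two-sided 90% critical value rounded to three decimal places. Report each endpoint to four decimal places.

p̂ = 109/120 = 0.90833; z = 1.645, so z² = 2.706025.
1 + z²/n = 1.022550.
Center = (0.90833 + 0.011275)/1.022550 = 0.89933.
Radicand: p̂(1−p̂)/n + z²/(4n²) = 0.000693866 + 0.000046980 = 0.000740846.
Half-width = 1.645·√0.000740846/1.022550 = 0.04379.
Interval: 0.89933 ± 0.04379 → (0.8555, 0.9431).

(0.8555, 0.9431)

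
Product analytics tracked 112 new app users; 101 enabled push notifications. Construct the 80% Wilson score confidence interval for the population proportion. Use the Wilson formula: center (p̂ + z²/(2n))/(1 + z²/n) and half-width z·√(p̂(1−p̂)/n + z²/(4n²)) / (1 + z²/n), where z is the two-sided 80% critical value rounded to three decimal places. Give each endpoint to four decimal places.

(0.8597, 0.9322)

Here p̂ = 101/112 = 0.90179 and z = 1.282 (z² = 1.643524).
Denominator 1 + z²/n = 1 + 1.643524/112 = 1.014674.
Center = (0.90179 + 0.007337)/1.014674 = 0.89598.
Radicand: p̂(1−p̂)/n + z²/(4n²) = 0.000790788 + 0.000032755 = 0.000823543.
Half-width = z·√(radicand)/denom = 1.282·0.028697/1.014674 = 0.03626.
Interval: 0.89598 ± 0.03626 → (0.8597, 0.9322).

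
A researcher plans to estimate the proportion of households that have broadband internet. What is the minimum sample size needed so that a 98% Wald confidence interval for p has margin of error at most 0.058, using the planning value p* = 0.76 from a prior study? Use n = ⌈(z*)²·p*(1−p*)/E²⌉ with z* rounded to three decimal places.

n = 294

The 98% critical value is z* = 2.326.
p*(1−p*) = 0.76·0.24 = 0.1824.
(z*)²·p*(1−p*)/E² = 5.410276·0.1824/0.003364 = 293.351.
⌈293.351⌉ = 294.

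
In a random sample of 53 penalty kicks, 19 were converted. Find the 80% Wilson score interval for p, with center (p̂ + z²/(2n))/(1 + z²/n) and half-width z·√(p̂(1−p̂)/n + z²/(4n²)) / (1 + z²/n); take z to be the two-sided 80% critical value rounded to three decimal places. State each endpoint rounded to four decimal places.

(0.2795, 0.4460)

Here p̂ = 19/53 = 0.35849 and z = 1.282 (z² = 1.643524).
Denominator 1 + z²/n = 1 + 1.643524/53 = 1.031010.
Adjusted center: (0.35849 + z²/(2n))/1.031010 = 0.36275.
Radicand: p̂(1−p̂)/n + z²/(4n²) = 0.004339152 + 0.000146273 = 0.004485425.
Half-width = 1.282·√0.004485425/1.031010 = 0.08328.
Interval: 0.36275 ± 0.08328 → (0.2795, 0.4460).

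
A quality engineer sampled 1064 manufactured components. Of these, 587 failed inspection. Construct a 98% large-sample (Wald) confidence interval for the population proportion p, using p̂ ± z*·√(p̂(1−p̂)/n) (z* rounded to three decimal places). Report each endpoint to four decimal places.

(0.5162, 0.5872)

The sample proportion is 587/1064 = 0.55169.
Standard error of p̂: √(0.247328/1064) = √0.000232451 = 0.015246.
The 98% critical value is z* = 2.326.
Margin of error: 2.326 × 0.015246 = 0.03546.
Interval: 0.55169 ± 0.03546 → (0.5162, 0.5872).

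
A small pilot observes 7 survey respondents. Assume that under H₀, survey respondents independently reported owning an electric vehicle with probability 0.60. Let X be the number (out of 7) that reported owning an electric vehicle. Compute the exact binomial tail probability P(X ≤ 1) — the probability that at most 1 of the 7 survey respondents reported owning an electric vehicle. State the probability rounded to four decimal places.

P = 0.0188

X is binomial with n = 7 and p = 0.60.
P(X ≤ 1) = C(7,0)·0.60^0·0.40^7 + C(7,1)·0.60^1·0.40^6.
= 0.001638 + 0.017203 = 0.0188.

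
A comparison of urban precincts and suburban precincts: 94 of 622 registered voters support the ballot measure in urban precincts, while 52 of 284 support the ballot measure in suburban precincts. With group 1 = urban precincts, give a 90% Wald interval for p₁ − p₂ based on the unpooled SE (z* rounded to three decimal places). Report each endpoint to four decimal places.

(-0.0765, 0.0126)

p̂₁ = 0.15113, p̂₂ = 0.18310, so the observed difference is -0.03197.
Unpooled SE = √(p̂₁(1−p̂₁)/n₁ + p̂₂(1−p̂₂)/n₂) = √(0.000206248 + 0.000526667) = 0.027072.
The 90% critical value is z* = 1.645. Margin = 1.645·0.027072 = 0.04453.
CI: -0.03197 ± 0.04453 = (-0.0765, 0.0126).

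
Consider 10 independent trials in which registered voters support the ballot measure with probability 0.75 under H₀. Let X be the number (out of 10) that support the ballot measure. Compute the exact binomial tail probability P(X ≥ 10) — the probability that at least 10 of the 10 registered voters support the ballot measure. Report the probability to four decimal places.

P = 0.0563

X ~ Binomial(n=10, p=0.75).
P(X ≥ 10) = C(10,10)·0.75^10·0.25^0.
= 0.056314 = 0.0563.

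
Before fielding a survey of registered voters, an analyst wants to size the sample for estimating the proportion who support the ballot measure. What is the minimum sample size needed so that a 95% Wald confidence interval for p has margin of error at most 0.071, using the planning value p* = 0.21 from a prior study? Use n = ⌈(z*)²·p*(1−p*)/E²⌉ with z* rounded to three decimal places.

n = 127

The 95% critical value is z* = 1.960.
p*(1−p*) = 0.1659.
(z*)²·p*(1−p*)/E² = 3.841600·0.1659/0.005041 = 126.428.
Rounding up, n = 127.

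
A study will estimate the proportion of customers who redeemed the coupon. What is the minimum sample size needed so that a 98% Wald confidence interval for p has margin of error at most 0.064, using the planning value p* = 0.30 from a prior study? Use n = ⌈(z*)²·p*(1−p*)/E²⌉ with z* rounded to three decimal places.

n = 278

z* = 2.326 at the 98% level.
p*(1−p*) = 0.30·0.70 = 0.2100.
(z*)²·p*(1−p*)/E² = 5.410276·0.2100/0.004096 = 277.382.
Rounding up, n = 278.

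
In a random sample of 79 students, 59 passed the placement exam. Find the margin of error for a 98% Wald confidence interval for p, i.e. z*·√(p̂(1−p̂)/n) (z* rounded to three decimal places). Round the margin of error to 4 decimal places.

The sample proportion is 59/79 = 0.74684.
SE(p̂) = √(0.74684·0.25316/79) = 0.048922.
z* = 2.326 at the 98% level.
ME = 2.326·0.048922 = 0.1138.

ME = 0.1138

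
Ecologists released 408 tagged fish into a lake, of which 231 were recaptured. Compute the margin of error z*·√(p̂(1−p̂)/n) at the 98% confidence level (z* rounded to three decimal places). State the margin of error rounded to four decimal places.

Sample proportion p̂ = 231/408 = 0.56618.
Standard error of p̂: √(0.245621/408) = √0.000602011 = 0.024536.
z* = 2.326 at the 98% level.
ME = 2.326·0.024536 = 0.0571.

ME = 0.0571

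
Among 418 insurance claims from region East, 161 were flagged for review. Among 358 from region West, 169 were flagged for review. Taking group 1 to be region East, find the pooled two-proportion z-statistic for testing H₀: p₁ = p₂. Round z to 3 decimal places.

p̂₁ = 161/418 = 0.38517, p̂₂ = 169/358 = 0.47207.
Pooling: p̂ = 330/776 = 0.42526.
Pooled SE = √[0.2444136·0.00518564] ≈ 0.035601.
z = -0.08690/0.035601 = -2.441.

z = -2.441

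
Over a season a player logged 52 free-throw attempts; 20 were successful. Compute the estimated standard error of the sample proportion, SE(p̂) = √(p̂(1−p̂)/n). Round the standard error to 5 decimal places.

SE = 0.06747

Sample proportion p̂ = 20/52 = 0.38462.
p̂(1−p̂) = 0.236687.
SE = √(0.236687/52) = 0.06747.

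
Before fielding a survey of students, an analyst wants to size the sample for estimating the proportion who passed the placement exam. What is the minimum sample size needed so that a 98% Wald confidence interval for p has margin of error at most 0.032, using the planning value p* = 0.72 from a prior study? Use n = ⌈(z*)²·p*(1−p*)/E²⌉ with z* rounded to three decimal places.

n = 1066

The 98% critical value is z* = 2.326.
p*(1−p*) = 0.2016.
Required n before rounding: 5.410276 × 0.2016 / 0.032² = 1065.148.
Rounding up, n = 1066.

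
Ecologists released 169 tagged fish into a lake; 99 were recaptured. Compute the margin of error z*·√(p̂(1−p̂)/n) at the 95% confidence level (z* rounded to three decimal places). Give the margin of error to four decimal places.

p̂ = 99/169 = 0.58580.
SE(p̂) = √(0.58580·0.41420/169) = 0.037891.
For 95% confidence, z* = 1.960.
So ME = 0.0743.

ME = 0.0743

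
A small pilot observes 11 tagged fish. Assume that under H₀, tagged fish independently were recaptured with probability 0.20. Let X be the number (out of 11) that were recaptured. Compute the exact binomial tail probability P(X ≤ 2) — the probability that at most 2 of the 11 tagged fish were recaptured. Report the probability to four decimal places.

X ~ Binomial(n=11, p=0.20).
P(X ≤ 2) = C(11,0)·0.20^0·0.80^11 + C(11,1)·0.20^1·0.80^10 + C(11,2)·0.20^2·0.80^9.
= 0.085899 + 0.236223 + 0.295279 = 0.6174.

P = 0.6174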